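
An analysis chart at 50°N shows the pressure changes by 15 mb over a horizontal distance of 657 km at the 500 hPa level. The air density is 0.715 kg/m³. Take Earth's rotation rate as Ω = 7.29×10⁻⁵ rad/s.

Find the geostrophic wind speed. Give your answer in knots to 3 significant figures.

55.6 knots

Coriolis parameter at 50°N:
f = 2Ω sin φ = 2 × 7.29×10⁻⁵ × sin 50° = 1.12×10⁻⁴ s⁻¹
Pressure gradient: |∂P/∂n| = 1500 Pa / 657000 m = 2.28×10⁻³ Pa/m
Geostrophic balance (pressure-gradient force = Coriolis force):
V_g = (1/(fρ)) |∂P/∂n| = 2.28×10⁻³ / (1.12×10⁻⁴ × 0.715) = 28.6 m/s
Converting: 28.6 m/s × 1.944 = 55.6 knots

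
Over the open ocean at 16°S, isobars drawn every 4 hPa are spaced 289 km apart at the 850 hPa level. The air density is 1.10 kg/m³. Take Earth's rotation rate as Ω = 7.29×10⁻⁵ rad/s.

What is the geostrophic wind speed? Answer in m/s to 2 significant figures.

31 m/s

Coriolis parameter at 16°S:
f = 2Ω sin φ = 2 × 7.29×10⁻⁵ × sin 16° = 4.02×10⁻⁵ s⁻¹
Pressure gradient: |∂P/∂n| = 400 Pa / 289000 m = 1.38×10⁻³ Pa/m
Geostrophic balance (pressure-gradient force = Coriolis force):
V_g = (1/(fρ)) |∂P/∂n| = 1.38×10⁻³ / (4.02×10⁻⁵ × 1.10) = 31.3 m/s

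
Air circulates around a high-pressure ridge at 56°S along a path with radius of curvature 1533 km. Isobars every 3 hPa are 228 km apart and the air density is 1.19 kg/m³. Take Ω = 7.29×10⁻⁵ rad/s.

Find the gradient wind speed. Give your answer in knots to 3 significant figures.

18.8 knots

Coriolis parameter at 56°S:
f = 2Ω sin φ = 2 × 7.29×10⁻⁵ × sin 56° = 1.21×10⁻⁴ s⁻¹
Pressure gradient: |∂P/∂n| = 300 Pa / 228000 m = 1.32×10⁻³ Pa/m
Geostrophic speed: V_g = |∂P/∂n|/(fρ) = 1.32×10⁻³/(1.21×10⁻⁴ × 1.19) = 9.15 m/s
Around a high, pressure-gradient force acts outward with centrifugal, so Coriolis balances both:
fV = (1/ρ)|∂P/∂n| + V²/R  →  V² − fR·V + fR·V_g = 0
With fR = 1.21×10⁻⁴ × 1533×10³ m = 185 m/s:
V = [fR − √((fR)² − 4 fR V_g)]/2 = [185 − √(185² − 4×185×9.15)]/2 = 9.65 m/s
Supergeostrophic (V > V_g = 9.15 m/s), as expected around a high.
Converting: 9.65 m/s × 1.944 = 18.8 knots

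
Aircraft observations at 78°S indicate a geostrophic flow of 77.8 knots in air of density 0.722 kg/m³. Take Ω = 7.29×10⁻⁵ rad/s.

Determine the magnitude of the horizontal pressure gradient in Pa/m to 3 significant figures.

4.12×10⁻³ Pa/m

Coriolis parameter at 78°S:
f = 2Ω sin φ = 2 × 7.29×10⁻⁵ × sin 78° = 1.43×10⁻⁴ s⁻¹
Wind speed in SI: 77.8 knots = 40.0 m/s
Geostrophic balance rearranged: |∂P/∂n| = f ρ V_g
|∂P/∂n| = 1.43×10⁻⁴ × 0.722 × 40.0 = 4.12×10⁻³ Pa/m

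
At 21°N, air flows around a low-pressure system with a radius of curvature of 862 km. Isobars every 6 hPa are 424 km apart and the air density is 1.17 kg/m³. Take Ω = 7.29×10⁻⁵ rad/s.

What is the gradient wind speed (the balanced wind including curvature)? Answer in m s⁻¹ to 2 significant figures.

Coriolis parameter at 21°N:
f = 2Ω sin φ = 2 × 7.29×10⁻⁵ × sin 21° = 5.23×10⁻⁵ s⁻¹
Pressure gradient: |∂P/∂n| = 600 Pa / 424000 m = 1.42×10⁻³ Pa/m
Geostrophic speed: V_g = |∂P/∂n|/(fρ) = 1.42×10⁻³/(5.23×10⁻⁵ × 1.17) = 23.1 m/s
Around a low, centrifugal force acts outward with Coriolis, so pressure-gradient force balances both:
(1/ρ)|∂P/∂n| = fV + V²/R  →  V² + fR·V − fR·V_g = 0
With fR = 5.23×10⁻⁵ × 862×10³ m = 45.0 m/s:
V = [−fR + √((fR)² + 4 fR V_g)]/2 = [−45.0 + √(45.0² + 4×45.0×23.1)]/2 = 16.8 m/s
Subgeostrophic (V < V_g = 23.1 m/s), as expected around a low.

17 m s⁻¹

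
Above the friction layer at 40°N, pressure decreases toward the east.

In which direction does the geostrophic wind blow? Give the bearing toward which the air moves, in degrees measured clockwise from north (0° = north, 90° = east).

The pressure-gradient force points toward the east (bearing 090°).
Geostrophic balance: in the Northern Hemisphere the Coriolis force deflects motion to the right, so the geostrophic wind blows 90° to the right of the pressure-gradient force (low pressure on the left).
Rotating 090° by 90° clockwise gives 180° — the wind blows toward the south.

180°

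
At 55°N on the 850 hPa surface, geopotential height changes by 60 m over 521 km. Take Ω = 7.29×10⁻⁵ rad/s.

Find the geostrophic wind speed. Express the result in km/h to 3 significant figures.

34.1 km/h

Coriolis parameter at 55°N:
f = 2Ω sin φ = 2 × 7.29×10⁻⁵ × sin 55° = 1.19×10⁻⁴ s⁻¹
Height gradient: |∂Z/∂n| = 60 m / 521000 m = 1.15×10⁻⁴
On a pressure surface, geostrophic balance gives V_g = (g/f)|∂Z/∂n|:
V_g = 9.81 × 1.15×10⁻⁴ / 1.19×10⁻⁴ = 9.46 m/s
Converting: 9.46 m/s × 3.6 = 34.1 km/h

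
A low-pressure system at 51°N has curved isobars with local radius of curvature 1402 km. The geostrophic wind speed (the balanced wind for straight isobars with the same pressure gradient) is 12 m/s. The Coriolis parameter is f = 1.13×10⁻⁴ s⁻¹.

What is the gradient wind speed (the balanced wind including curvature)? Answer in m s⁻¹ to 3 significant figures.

11.2 m s⁻¹

Around a low, centrifugal force acts outward with Coriolis, so pressure-gradient force balances both:
(1/ρ)|∂P/∂n| = fV + V²/R  →  V² + fR·V − fR·V_g = 0
With fR = 1.13×10⁻⁴ × 1402×10³ m = 158 m/s:
V = [−fR + √((fR)² + 4 fR V_g)]/2 = [−158 + √(158² + 4×158×12)]/2 = 11.2 m/s
Subgeostrophic (V < V_g = 12 m/s), as expected around a low.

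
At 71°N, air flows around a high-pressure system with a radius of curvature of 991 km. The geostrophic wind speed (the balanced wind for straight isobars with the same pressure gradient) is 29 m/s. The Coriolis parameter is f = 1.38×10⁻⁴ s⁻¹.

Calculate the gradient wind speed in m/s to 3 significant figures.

41.7 m/s

Around a high, pressure-gradient force acts outward with centrifugal, so Coriolis balances both:
fV = (1/ρ)|∂P/∂n| + V²/R  →  V² − fR·V + fR·V_g = 0
With fR = 1.38×10⁻⁴ × 991×10³ m = 137 m/s:
V = [fR − √((fR)² − 4 fR V_g)]/2 = [137 − √(137² − 4×137×29)]/2 = 41.7 m/s
Supergeostrophic (V > V_g = 29 m/s), as expected around a high.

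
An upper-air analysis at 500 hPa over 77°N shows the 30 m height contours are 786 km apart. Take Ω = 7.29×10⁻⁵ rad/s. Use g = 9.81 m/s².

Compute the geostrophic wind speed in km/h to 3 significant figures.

9.49 km/h

Coriolis parameter at 77°N:
f = 2Ω sin φ = 2 × 7.29×10⁻⁵ × sin 77° = 1.42×10⁻⁴ s⁻¹
Height gradient: |∂Z/∂n| = 30 m / 786000 m = 3.82×10⁻⁵
On a pressure surface, geostrophic balance gives V_g = (g/f)|∂Z/∂n|:
V_g = 9.81 × 3.82×10⁻⁵ / 1.42×10⁻⁴ = 2.64 m/s
Converting: 2.64 m/s × 3.6 = 9.49 km/h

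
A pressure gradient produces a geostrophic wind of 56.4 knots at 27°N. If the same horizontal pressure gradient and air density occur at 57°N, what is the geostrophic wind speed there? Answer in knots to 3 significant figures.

With the same pressure gradient and density, V_g ∝ 1/f ∝ 1/sin φ.
V₂ = V₁ · sin φ₁ / sin φ₂ = 56.4 × sin 27° / sin 57°
V₂ = 56.4 × 0.4540/0.8387 = 30.5 knots

30.5 knots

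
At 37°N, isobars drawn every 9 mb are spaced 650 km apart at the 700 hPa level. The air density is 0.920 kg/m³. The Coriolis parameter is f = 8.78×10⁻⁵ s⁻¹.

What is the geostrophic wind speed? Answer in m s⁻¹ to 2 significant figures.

Pressure gradient: |∂P/∂n| = 900 Pa / 650000 m = 1.38×10⁻³ Pa/m
Geostrophic balance (pressure-gradient force = Coriolis force):
V_g = (1/(fρ)) |∂P/∂n| = 1.38×10⁻³ / (8.78×10⁻⁵ × 0.920) = 17.1 m/s

17 m s⁻¹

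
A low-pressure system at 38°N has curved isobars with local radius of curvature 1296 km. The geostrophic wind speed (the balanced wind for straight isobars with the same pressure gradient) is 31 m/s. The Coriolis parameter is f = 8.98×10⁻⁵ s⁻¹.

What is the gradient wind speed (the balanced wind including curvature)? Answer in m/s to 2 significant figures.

25 m/s

Around a low, centrifugal force acts outward with Coriolis, so pressure-gradient force balances both:
(1/ρ)|∂P/∂n| = fV + V²/R  →  V² + fR·V − fR·V_g = 0
With fR = 8.98×10⁻⁵ × 1296×10³ m = 116 m/s:
V = [−fR + √((fR)² + 4 fR V_g)]/2 = [−116 + √(116² + 4×116×31)]/2 = 25.4 m/s
Subgeostrophic (V < V_g = 31 m/s), as expected around a low.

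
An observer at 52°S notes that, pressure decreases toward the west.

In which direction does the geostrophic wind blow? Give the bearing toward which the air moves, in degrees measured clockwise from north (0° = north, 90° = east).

The pressure-gradient force points toward the west (bearing 270°).
Geostrophic balance: in the Southern Hemisphere the Coriolis force deflects motion to the left, so the geostrophic wind blows 90° to the left of the pressure-gradient force (low pressure on the right).
Rotating 270° by 90° counterclockwise gives 180° — the wind blows toward the south.

180°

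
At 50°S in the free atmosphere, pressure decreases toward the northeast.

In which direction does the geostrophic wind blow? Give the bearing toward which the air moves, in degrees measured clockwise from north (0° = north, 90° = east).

The pressure-gradient force points toward the northeast (bearing 045°).
Geostrophic balance: in the Southern Hemisphere the Coriolis force deflects motion to the left, so the geostrophic wind blows 90° to the left of the pressure-gradient force (low pressure on the right).
Rotating 045° by 90° counterclockwise gives 315° — the wind blows toward the northwest.

315°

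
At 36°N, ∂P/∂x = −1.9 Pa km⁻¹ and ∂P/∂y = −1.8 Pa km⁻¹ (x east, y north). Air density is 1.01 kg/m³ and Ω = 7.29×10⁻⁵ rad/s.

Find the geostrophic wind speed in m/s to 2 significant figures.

30 m/s

Coriolis parameter at 36°N:
f = 2Ω sin φ = 2 × 7.29×10⁻⁵ × sin 36° = 8.57×10⁻⁵ s⁻¹
Component geostrophic relations (x east, y north):
u_g = −(1/(fρ)) ∂P/∂y,  v_g = (1/(fρ)) ∂P/∂x
u_g = −(−1.8×10⁻³)/(8.57×10⁻⁵ × 1.01) = 20.8 m/s;  v_g = (−1.9×10⁻³)/(8.57×10⁻⁵ × 1.01) = −22.0 m/s
|V_g| = √(u_g² + v_g²) = 30.2 m/s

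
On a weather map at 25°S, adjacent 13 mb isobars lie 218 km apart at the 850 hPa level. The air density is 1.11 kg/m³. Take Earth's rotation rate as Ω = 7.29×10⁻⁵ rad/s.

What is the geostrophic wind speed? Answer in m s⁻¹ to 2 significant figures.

87 m s⁻¹

Coriolis parameter at 25°S:
f = 2Ω sin φ = 2 × 7.29×10⁻⁵ × sin 25° = 6.16×10⁻⁵ s⁻¹
Pressure gradient: |∂P/∂n| = 1300 Pa / 218000 m = 5.96×10⁻³ Pa/m
Geostrophic balance (pressure-gradient force = Coriolis force):
V_g = (1/(fρ)) |∂P/∂n| = 5.96×10⁻³ / (6.16×10⁻⁵ × 1.11) = 87.2 m/s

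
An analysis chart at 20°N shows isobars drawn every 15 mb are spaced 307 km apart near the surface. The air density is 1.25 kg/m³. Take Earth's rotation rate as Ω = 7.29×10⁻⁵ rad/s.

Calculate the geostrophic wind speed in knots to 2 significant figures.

Coriolis parameter at 20°N:
f = 2Ω sin φ = 2 × 7.29×10⁻⁵ × sin 20° = 4.99×10⁻⁵ s⁻¹
Pressure gradient: |∂P/∂n| = 1500 Pa / 307000 m = 4.89×10⁻³ Pa/m
Geostrophic balance (pressure-gradient force = Coriolis force):
V_g = (1/(fρ)) |∂P/∂n| = 4.89×10⁻³ / (4.99×10⁻⁵ × 1.25) = 78.4 m/s
Converting: 78.4 m/s × 1.944 = 150 knots

150 knots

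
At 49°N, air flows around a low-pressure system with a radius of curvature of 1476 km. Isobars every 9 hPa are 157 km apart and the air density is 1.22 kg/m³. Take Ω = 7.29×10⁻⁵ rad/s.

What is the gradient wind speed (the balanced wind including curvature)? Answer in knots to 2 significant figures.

Coriolis parameter at 49°N:
f = 2Ω sin φ = 2 × 7.29×10⁻⁵ × sin 49° = 1.10×10⁻⁴ s⁻¹
Pressure gradient: |∂P/∂n| = 900 Pa / 157000 m = 5.73×10⁻³ Pa/m
Geostrophic speed: V_g = |∂P/∂n|/(fρ) = 5.73×10⁻³/(1.10×10⁻⁴ × 1.22) = 42.7 m/s
Around a low, centrifugal force acts outward with Coriolis, so pressure-gradient force balances both:
(1/ρ)|∂P/∂n| = fV + V²/R  →  V² + fR·V − fR·V_g = 0
With fR = 1.10×10⁻⁴ × 1476×10³ m = 162 m/s:
V = [−fR + √((fR)² + 4 fR V_g)]/2 = [−162 + √(162² + 4×162×42.7)]/2 = 35.1 m/s
Subgeostrophic (V < V_g = 42.7 m/s), as expected around a low.
Converting: 35.1 m/s × 1.944 = 68 knots

68 knots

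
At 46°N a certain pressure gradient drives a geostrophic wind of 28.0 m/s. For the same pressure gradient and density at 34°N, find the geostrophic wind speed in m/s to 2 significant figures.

36 m/s

With the same pressure gradient and density, V_g ∝ 1/f ∝ 1/sin φ.
V₂ = V₁ · sin φ₁ / sin φ₂ = 28.0 × sin 46° / sin 34°
V₂ = 28.0 × 0.7193/0.5592 = 36 m/s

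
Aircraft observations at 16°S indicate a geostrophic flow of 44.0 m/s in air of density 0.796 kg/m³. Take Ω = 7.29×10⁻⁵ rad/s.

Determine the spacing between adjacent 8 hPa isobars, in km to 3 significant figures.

Coriolis parameter at 16°S:
f = 2Ω sin φ = 2 × 7.29×10⁻⁵ × sin 16° = 4.02×10⁻⁵ s⁻¹
Geostrophic balance rearranged: |∂P/∂n| = f ρ V_g
|∂P/∂n| = 4.02×10⁻⁵ × 0.796 × 44.0 = 1.41×10⁻³ Pa/m
Isobar spacing: Δn = ΔP/|∂P/∂n| = 800 Pa / 1.41×10⁻³ Pa/m = 568367 m ≈ 568 km

568 km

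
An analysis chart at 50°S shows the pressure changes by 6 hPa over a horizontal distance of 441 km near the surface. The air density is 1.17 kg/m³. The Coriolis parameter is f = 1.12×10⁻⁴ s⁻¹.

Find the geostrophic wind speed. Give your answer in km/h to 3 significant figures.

Pressure gradient: |∂P/∂n| = 600 Pa / 441000 m = 1.36×10⁻³ Pa/m
Geostrophic balance (pressure-gradient force = Coriolis force):
V_g = (1/(fρ)) |∂P/∂n| = 1.36×10⁻³ / (1.12×10⁻⁴ × 1.17) = 10.4 m/s
Converting: 10.4 m/s × 3.6 = 37.4 km/h

37.4 km/h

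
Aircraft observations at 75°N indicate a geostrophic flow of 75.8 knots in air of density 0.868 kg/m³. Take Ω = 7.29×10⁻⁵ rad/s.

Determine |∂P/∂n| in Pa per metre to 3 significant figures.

Coriolis parameter at 75°N:
f = 2Ω sin φ = 2 × 7.29×10⁻⁵ × sin 75° = 1.41×10⁻⁴ s⁻¹
Wind speed in SI: 75.8 knots = 39.0 m/s
Geostrophic balance rearranged: |∂P/∂n| = f ρ V_g
|∂P/∂n| = 1.41×10⁻⁴ × 0.868 × 39.0 = 4.77×10⁻³ Pa/m

4.77×10⁻³ Pa/m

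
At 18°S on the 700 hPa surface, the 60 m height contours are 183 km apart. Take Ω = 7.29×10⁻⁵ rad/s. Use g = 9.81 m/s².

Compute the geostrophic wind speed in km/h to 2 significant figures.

260 km/h

Coriolis parameter at 18°S:
f = 2Ω sin φ = 2 × 7.29×10⁻⁵ × sin 18° = 4.51×10⁻⁵ s⁻¹
Height gradient: |∂Z/∂n| = 60 m / 183000 m = 3.28×10⁻⁴
On a pressure surface, geostrophic balance gives V_g = (g/f)|∂Z/∂n|:
V_g = 9.81 × 3.28×10⁻⁴ / 4.51×10⁻⁵ = 71.4 m/s
Converting: 71.4 m/s × 3.6 = 260 km/h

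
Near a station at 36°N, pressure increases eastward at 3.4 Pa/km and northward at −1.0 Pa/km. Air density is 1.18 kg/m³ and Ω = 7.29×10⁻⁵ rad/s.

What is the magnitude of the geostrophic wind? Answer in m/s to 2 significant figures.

Coriolis parameter at 36°N:
f = 2Ω sin φ = 2 × 7.29×10⁻⁵ × sin 36° = 8.57×10⁻⁵ s⁻¹
Component geostrophic relations (x east, y north):
u_g = −(1/(fρ)) ∂P/∂y,  v_g = (1/(fρ)) ∂P/∂x
u_g = −(−1.0×10⁻³)/(8.57×10⁻⁵ × 1.18) = 9.89 m/s;  v_g = (3.4×10⁻³)/(8.57×10⁻⁵ × 1.18) = 33.6 m/s
|V_g| = √(u_g² + v_g²) = 35.0 m/s

35 m/s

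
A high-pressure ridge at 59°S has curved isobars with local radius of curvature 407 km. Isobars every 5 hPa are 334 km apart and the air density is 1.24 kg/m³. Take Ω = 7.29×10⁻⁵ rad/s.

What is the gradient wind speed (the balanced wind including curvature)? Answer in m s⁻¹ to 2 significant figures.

Coriolis parameter at 59°S:
f = 2Ω sin φ = 2 × 7.29×10⁻⁵ × sin 59° = 1.25×10⁻⁴ s⁻¹
Pressure gradient: |∂P/∂n| = 500 Pa / 334000 m = 1.50×10⁻³ Pa/m
Geostrophic speed: V_g = |∂P/∂n|/(fρ) = 1.50×10⁻³/(1.25×10⁻⁴ × 1.24) = 9.66 m/s
Around a high, pressure-gradient force acts outward with centrifugal, so Coriolis balances both:
fV = (1/ρ)|∂P/∂n| + V²/R  →  V² − fR·V + fR·V_g = 0
With fR = 1.25×10⁻⁴ × 407×10³ m = 50.9 m/s:
V = [fR − √((fR)² − 4 fR V_g)]/2 = [50.9 − √(50.9² − 4×50.9×9.66)]/2 = 13 m/s
Supergeostrophic (V > V_g = 9.66 m/s), as expected around a high.

13 m s⁻¹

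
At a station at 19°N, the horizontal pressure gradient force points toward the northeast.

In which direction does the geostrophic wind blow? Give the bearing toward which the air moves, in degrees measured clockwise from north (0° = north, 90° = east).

The pressure-gradient force points toward the northeast (bearing 045°).
Geostrophic balance: in the Northern Hemisphere the Coriolis force deflects motion to the right, so the geostrophic wind blows 90° to the right of the pressure-gradient force (low pressure on the left).
Rotating 045° by 90° clockwise gives 135° — the wind blows toward the southeast.

135°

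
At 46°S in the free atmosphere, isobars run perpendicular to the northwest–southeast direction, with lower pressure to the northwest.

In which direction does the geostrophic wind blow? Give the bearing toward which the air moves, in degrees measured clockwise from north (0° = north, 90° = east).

225°

The pressure-gradient force points toward the northwest (bearing 315°).
Geostrophic balance: in the Southern Hemisphere the Coriolis force deflects motion to the left, so the geostrophic wind blows 90° to the left of the pressure-gradient force (low pressure on the right).
Rotating 315° by 90° counterclockwise gives 225° — the wind blows toward the southwest.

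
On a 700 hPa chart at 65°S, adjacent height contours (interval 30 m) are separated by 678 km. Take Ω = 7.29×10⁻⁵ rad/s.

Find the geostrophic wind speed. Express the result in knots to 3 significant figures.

6.39 knots

Coriolis parameter at 65°S:
f = 2Ω sin φ = 2 × 7.29×10⁻⁵ × sin 65° = 1.32×10⁻⁴ s⁻¹
Height gradient: |∂Z/∂n| = 30 m / 678000 m = 4.42×10⁻⁵
On a pressure surface, geostrophic balance gives V_g = (g/f)|∂Z/∂n|:
V_g = 9.81 × 4.42×10⁻⁵ / 1.32×10⁻⁴ = 3.28 m/s
Converting: 3.28 m/s × 1.944 = 6.39 knots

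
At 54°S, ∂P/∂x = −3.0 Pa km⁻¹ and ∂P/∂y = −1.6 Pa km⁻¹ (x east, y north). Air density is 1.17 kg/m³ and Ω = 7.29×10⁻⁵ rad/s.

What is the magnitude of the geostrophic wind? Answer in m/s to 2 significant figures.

25 m/s

Coriolis parameter at 54°S:
f = 2Ω sin φ = 2 × 7.29×10⁻⁵ × sin 54° = 1.18×10⁻⁴ s⁻¹
In the Southern Hemisphere f is negative: f = −1.18×10⁻⁴ s⁻¹.
Component geostrophic relations (x east, y north):
u_g = −(1/(fρ)) ∂P/∂y,  v_g = (1/(fρ)) ∂P/∂x
u_g = −(−1.6×10⁻³)/(−1.18×10⁻⁴ × 1.17) = −11.6 m/s;  v_g = (−3.0×10⁻³)/(−1.18×10⁻⁴ × 1.17) = 21.7 m/s
|V_g| = √(u_g² + v_g²) = 24.6 m/s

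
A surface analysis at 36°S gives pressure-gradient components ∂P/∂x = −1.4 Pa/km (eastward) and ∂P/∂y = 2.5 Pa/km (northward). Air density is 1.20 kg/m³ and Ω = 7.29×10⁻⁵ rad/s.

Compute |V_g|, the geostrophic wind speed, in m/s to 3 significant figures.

Coriolis parameter at 36°S:
f = 2Ω sin φ = 2 × 7.29×10⁻⁵ × sin 36° = 8.57×10⁻⁵ s⁻¹
In the Southern Hemisphere f is negative: f = −8.57×10⁻⁵ s⁻¹.
Component geostrophic relations (x east, y north):
u_g = −(1/(fρ)) ∂P/∂y,  v_g = (1/(fρ)) ∂P/∂x
u_g = −(2.5×10⁻³)/(−8.57×10⁻⁵ × 1.20) = 24.3 m/s;  v_g = (−1.4×10⁻³)/(−8.57×10⁻⁵ × 1.20) = 13.6 m/s
|V_g| = √(u_g² + v_g²) = 27.9 m/s

27.9 m/s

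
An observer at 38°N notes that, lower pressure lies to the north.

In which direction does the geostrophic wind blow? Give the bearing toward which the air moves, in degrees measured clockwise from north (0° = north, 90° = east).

090°

The pressure-gradient force points toward the north (bearing 000°).
Geostrophic balance: in the Northern Hemisphere the Coriolis force deflects motion to the right, so the geostrophic wind blows 90° to the right of the pressure-gradient force (low pressure on the left).
Rotating 000° by 90° clockwise gives 090° — the wind blows toward the east.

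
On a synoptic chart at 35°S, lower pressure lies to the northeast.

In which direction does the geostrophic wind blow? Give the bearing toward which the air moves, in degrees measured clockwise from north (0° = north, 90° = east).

315°

The pressure-gradient force points toward the northeast (bearing 045°).
Geostrophic balance: in the Southern Hemisphere the Coriolis force deflects motion to the left, so the geostrophic wind blows 90° to the left of the pressure-gradient force (low pressure on the right).
Rotating 045° by 90° counterclockwise gives 315° — the wind blows toward the northwest.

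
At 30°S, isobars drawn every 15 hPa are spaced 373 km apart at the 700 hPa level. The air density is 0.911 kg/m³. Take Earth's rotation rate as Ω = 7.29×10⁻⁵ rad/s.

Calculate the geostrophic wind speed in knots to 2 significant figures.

Coriolis parameter at 30°S:
f = 2Ω sin φ = 2 × 7.29×10⁻⁵ × sin 30° = 7.29×10⁻⁵ s⁻¹
Pressure gradient: |∂P/∂n| = 1500 Pa / 373000 m = 4.02×10⁻³ Pa/m
Geostrophic balance (pressure-gradient force = Coriolis force):
V_g = (1/(fρ)) |∂P/∂n| = 4.02×10⁻³ / (7.29×10⁻⁵ × 0.911) = 60.6 m/s
Converting: 60.6 m/s × 1.944 = 120 knots

120 knots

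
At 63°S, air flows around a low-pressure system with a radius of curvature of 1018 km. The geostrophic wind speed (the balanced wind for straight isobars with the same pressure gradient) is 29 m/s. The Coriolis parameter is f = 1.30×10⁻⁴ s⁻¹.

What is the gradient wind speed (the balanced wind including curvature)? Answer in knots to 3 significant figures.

47.6 knots

Around a low, centrifugal force acts outward with Coriolis, so pressure-gradient force balances both:
(1/ρ)|∂P/∂n| = fV + V²/R  →  V² + fR·V − fR·V_g = 0
With fR = 1.30×10⁻⁴ × 1018×10³ m = 132 m/s:
V = [−fR + √((fR)² + 4 fR V_g)]/2 = [−132 + √(132² + 4×132×29)]/2 = 24.5 m/s
Subgeostrophic (V < V_g = 29 m/s), as expected around a low.
Converting: 24.5 m/s × 1.944 = 47.6 knots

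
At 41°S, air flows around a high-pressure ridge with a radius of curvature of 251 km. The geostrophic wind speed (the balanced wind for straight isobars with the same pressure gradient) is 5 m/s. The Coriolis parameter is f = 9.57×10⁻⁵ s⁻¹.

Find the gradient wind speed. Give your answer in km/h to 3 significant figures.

Around a high, pressure-gradient force acts outward with centrifugal, so Coriolis balances both:
fV = (1/ρ)|∂P/∂n| + V²/R  →  V² − fR·V + fR·V_g = 0
With fR = 9.57×10⁻⁵ × 251×10³ m = 24.0 m/s:
V = [fR − √((fR)² − 4 fR V_g)]/2 = [24.0 − √(24.0² − 4×24.0×5)]/2 = 7.1 m/s
Supergeostrophic (V > V_g = 5 m/s), as expected around a high.
Converting: 7.1 m/s × 3.6 = 25.5 km/h

25.5 km/h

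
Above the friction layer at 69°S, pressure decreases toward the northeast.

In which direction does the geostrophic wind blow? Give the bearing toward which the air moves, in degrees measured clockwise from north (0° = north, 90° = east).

The pressure-gradient force points toward the northeast (bearing 045°).
Geostrophic balance: in the Southern Hemisphere the Coriolis force deflects motion to the left, so the geostrophic wind blows 90° to the left of the pressure-gradient force (low pressure on the right).
Rotating 045° by 90° counterclockwise gives 315° — the wind blows toward the northwest.

315°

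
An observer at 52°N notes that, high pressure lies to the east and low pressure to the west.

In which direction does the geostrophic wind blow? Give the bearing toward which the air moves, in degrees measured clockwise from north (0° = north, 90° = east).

000°

The pressure-gradient force points toward the west (bearing 270°).
Geostrophic balance: in the Northern Hemisphere the Coriolis force deflects motion to the right, so the geostrophic wind blows 90° to the right of the pressure-gradient force (low pressure on the left).
Rotating 270° by 90° clockwise gives 000° — the wind blows toward the north.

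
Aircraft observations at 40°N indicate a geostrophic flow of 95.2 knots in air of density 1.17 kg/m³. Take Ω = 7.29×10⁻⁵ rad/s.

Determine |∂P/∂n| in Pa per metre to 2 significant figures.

5.4×10⁻³ Pa/m

Coriolis parameter at 40°N:
f = 2Ω sin φ = 2 × 7.29×10⁻⁵ × sin 40° = 9.37×10⁻⁵ s⁻¹
Wind speed in SI: 95.2 knots = 49.0 m/s
Geostrophic balance rearranged: |∂P/∂n| = f ρ V_g
|∂P/∂n| = 9.37×10⁻⁵ × 1.17 × 49.0 = 5.37×10⁻³ Pa/m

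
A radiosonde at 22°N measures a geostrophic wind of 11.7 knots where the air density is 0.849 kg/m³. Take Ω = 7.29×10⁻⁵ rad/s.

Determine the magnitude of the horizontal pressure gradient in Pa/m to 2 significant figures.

Coriolis parameter at 22°N:
f = 2Ω sin φ = 2 × 7.29×10⁻⁵ × sin 22° = 5.46×10⁻⁵ s⁻¹
Wind speed in SI: 11.7 knots = 6.02 m/s
Geostrophic balance rearranged: |∂P/∂n| = f ρ V_g
|∂P/∂n| = 5.46×10⁻⁵ × 0.849 × 6.02 = 2.79×10⁻⁴ Pa/m

2.8×10⁻⁴ Pa/m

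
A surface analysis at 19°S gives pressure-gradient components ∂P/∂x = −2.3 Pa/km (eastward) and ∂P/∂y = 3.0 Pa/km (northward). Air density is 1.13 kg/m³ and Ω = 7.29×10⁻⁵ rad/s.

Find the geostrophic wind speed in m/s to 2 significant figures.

Coriolis parameter at 19°S:
f = 2Ω sin φ = 2 × 7.29×10⁻⁵ × sin 19° = 4.75×10⁻⁵ s⁻¹
In the Southern Hemisphere f is negative: f = −4.75×10⁻⁵ s⁻¹.
Component geostrophic relations (x east, y north):
u_g = −(1/(fρ)) ∂P/∂y,  v_g = (1/(fρ)) ∂P/∂x
u_g = −(3.0×10⁻³)/(−4.75×10⁻⁵ × 1.13) = 55.9 m/s;  v_g = (−2.3×10⁻³)/(−4.75×10⁻⁵ × 1.13) = 42.9 m/s
|V_g| = √(u_g² + v_g²) = 70.5 m/s

70 m/s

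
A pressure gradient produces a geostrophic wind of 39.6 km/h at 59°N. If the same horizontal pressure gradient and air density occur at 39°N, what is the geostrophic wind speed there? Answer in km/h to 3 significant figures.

53.9 km/h

With the same pressure gradient and density, V_g ∝ 1/f ∝ 1/sin φ.
V₂ = V₁ · sin φ₁ / sin φ₂ = 39.6 × sin 59° / sin 39°
V₂ = 39.6 × 0.8572/0.6293 = 53.9 km/h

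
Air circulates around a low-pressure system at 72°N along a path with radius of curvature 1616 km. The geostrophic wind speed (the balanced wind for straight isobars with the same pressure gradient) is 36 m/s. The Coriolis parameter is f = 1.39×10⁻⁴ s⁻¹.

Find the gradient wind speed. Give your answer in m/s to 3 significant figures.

31.6 m/s

Around a low, centrifugal force acts outward with Coriolis, so pressure-gradient force balances both:
(1/ρ)|∂P/∂n| = fV + V²/R  →  V² + fR·V − fR·V_g = 0
With fR = 1.39×10⁻⁴ × 1616×10³ m = 225 m/s:
V = [−fR + √((fR)² + 4 fR V_g)]/2 = [−225 + √(225² + 4×225×36)]/2 = 31.6 m/s
Subgeostrophic (V < V_g = 36 m/s), as expected around a low.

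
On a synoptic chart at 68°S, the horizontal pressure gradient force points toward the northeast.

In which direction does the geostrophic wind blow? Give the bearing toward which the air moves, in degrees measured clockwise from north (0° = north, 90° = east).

315°

The pressure-gradient force points toward the northeast (bearing 045°).
Geostrophic balance: in the Southern Hemisphere the Coriolis force deflects motion to the left, so the geostrophic wind blows 90° to the left of the pressure-gradient force (low pressure on the right).
Rotating 045° by 90° counterclockwise gives 315° — the wind blows toward the northwest.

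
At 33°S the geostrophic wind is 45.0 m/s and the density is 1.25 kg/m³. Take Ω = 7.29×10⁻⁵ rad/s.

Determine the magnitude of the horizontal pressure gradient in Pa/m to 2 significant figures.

4.5×10⁻³ Pa/m

Coriolis parameter at 33°S:
f = 2Ω sin φ = 2 × 7.29×10⁻⁵ × sin 33° = 7.94×10⁻⁵ s⁻¹
Geostrophic balance rearranged: |∂P/∂n| = f ρ V_g
|∂P/∂n| = 7.94×10⁻⁵ × 1.25 × 45.0 = 4.47×10⁻³ Pa/m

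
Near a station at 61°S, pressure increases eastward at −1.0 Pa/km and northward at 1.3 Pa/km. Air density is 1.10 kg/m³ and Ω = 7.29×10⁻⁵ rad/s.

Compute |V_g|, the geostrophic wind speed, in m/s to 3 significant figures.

Coriolis parameter at 61°S:
f = 2Ω sin φ = 2 × 7.29×10⁻⁵ × sin 61° = 1.28×10⁻⁴ s⁻¹
In the Southern Hemisphere f is negative: f = −1.28×10⁻⁴ s⁻¹.
Component geostrophic relations (x east, y north):
u_g = −(1/(fρ)) ∂P/∂y,  v_g = (1/(fρ)) ∂P/∂x
u_g = −(1.3×10⁻³)/(−1.28×10⁻⁴ × 1.10) = 9.27 m/s;  v_g = (−1.0×10⁻³)/(−1.28×10⁻⁴ × 1.10) = 7.13 m/s
|V_g| = √(u_g² + v_g²) = 11.7 m/s

11.7 m/s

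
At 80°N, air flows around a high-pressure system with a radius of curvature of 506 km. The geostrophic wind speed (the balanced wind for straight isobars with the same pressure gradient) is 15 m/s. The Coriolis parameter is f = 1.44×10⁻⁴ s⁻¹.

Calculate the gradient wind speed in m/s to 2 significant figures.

Around a high, pressure-gradient force acts outward with centrifugal, so Coriolis balances both:
fV = (1/ρ)|∂P/∂n| + V²/R  →  V² − fR·V + fR·V_g = 0
With fR = 1.44×10⁻⁴ × 506×10³ m = 72.9 m/s:
V = [fR − √((fR)² − 4 fR V_g)]/2 = [72.9 − √(72.9² − 4×72.9×15)]/2 = 21.1 m/s
Supergeostrophic (V > V_g = 15 m/s), as expected around a high.

21 m/s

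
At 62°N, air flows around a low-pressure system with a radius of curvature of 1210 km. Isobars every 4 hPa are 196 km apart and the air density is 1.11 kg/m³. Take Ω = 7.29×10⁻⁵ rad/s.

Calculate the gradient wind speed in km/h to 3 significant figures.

47.4 km/h

Coriolis parameter at 62°N:
f = 2Ω sin φ = 2 × 7.29×10⁻⁵ × sin 62° = 1.29×10⁻⁴ s⁻¹
Pressure gradient: |∂P/∂n| = 400 Pa / 196000 m = 2.04×10⁻³ Pa/m
Geostrophic speed: V_g = |∂P/∂n|/(fρ) = 2.04×10⁻³/(1.29×10⁻⁴ × 1.11) = 14.3 m/s
Around a low, centrifugal force acts outward with Coriolis, so pressure-gradient force balances both:
(1/ρ)|∂P/∂n| = fV + V²/R  →  V² + fR·V − fR·V_g = 0
With fR = 1.29×10⁻⁴ × 1210×10³ m = 156 m/s:
V = [−fR + √((fR)² + 4 fR V_g)]/2 = [−156 + √(156² + 4×156×14.3)]/2 = 13.2 m/s
Subgeostrophic (V < V_g = 14.3 m/s), as expected around a low.
Converting: 13.2 m/s × 3.6 = 47.4 km/h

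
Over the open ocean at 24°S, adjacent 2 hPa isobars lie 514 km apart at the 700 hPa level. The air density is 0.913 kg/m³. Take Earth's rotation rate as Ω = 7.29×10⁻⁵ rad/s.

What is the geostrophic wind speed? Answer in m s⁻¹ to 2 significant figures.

7.2 m s⁻¹

Coriolis parameter at 24°S:
f = 2Ω sin φ = 2 × 7.29×10⁻⁵ × sin 24° = 5.93×10⁻⁵ s⁻¹
Pressure gradient: |∂P/∂n| = 200 Pa / 514000 m = 3.89×10⁻⁴ Pa/m
Geostrophic balance (pressure-gradient force = Coriolis force):
V_g = (1/(fρ)) |∂P/∂n| = 3.89×10⁻⁴ / (5.93×10⁻⁵ × 0.913) = 7.19 m/s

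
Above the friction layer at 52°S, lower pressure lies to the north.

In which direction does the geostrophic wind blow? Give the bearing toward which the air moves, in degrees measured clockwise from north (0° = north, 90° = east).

270°

The pressure-gradient force points toward the north (bearing 000°).
Geostrophic balance: in the Southern Hemisphere the Coriolis force deflects motion to the left, so the geostrophic wind blows 90° to the left of the pressure-gradient force (low pressure on the right).
Rotating 000° by 90° counterclockwise gives 270° — the wind blows toward the west.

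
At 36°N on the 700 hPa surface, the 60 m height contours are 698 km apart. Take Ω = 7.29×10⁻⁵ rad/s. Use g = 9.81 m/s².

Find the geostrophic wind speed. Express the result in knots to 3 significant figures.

19.1 knots

Coriolis parameter at 36°N:
f = 2Ω sin φ = 2 × 7.29×10⁻⁵ × sin 36° = 8.57×10⁻⁵ s⁻¹
Height gradient: |∂Z/∂n| = 60 m / 698000 m = 8.60×10⁻⁵
On a pressure surface, geostrophic balance gives V_g = (g/f)|∂Z/∂n|:
V_g = 9.81 × 8.60×10⁻⁵ / 8.57×10⁻⁵ = 9.84 m/s
Converting: 9.84 m/s × 1.944 = 19.1 knots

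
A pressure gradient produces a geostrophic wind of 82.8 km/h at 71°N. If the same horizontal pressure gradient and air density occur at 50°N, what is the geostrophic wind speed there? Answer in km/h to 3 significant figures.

102 km/h

With the same pressure gradient and density, V_g ∝ 1/f ∝ 1/sin φ.
V₂ = V₁ · sin φ₁ / sin φ₂ = 82.8 × sin 71° / sin 50°
V₂ = 82.8 × 0.9455/0.7660 = 102 km/h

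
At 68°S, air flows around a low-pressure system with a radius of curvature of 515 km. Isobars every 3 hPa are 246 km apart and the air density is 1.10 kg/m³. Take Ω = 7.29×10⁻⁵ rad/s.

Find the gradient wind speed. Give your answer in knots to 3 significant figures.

14.4 knots

Coriolis parameter at 68°S:
f = 2Ω sin φ = 2 × 7.29×10⁻⁵ × sin 68° = 1.35×10⁻⁴ s⁻¹
Pressure gradient: |∂P/∂n| = 300 Pa / 246000 m = 1.22×10⁻³ Pa/m
Geostrophic speed: V_g = |∂P/∂n|/(fρ) = 1.22×10⁻³/(1.35×10⁻⁴ × 1.10) = 8.20 m/s
Around a low, centrifugal force acts outward with Coriolis, so pressure-gradient force balances both:
(1/ρ)|∂P/∂n| = fV + V²/R  →  V² + fR·V − fR·V_g = 0
With fR = 1.35×10⁻⁴ × 515×10³ m = 69.6 m/s:
V = [−fR + √((fR)² + 4 fR V_g)]/2 = [−69.6 + √(69.6² + 4×69.6×8.2)]/2 = 7.41 m/s
Subgeostrophic (V < V_g = 8.2 m/s), as expected around a low.
Converting: 7.41 m/s × 1.944 = 14.4 knots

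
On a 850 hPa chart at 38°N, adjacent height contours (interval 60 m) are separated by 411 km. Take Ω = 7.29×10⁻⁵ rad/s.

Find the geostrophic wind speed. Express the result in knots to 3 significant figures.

Coriolis parameter at 38°N:
f = 2Ω sin φ = 2 × 7.29×10⁻⁵ × sin 38° = 8.98×10⁻⁵ s⁻¹
Height gradient: |∂Z/∂n| = 60 m / 411000 m = 1.46×10⁻⁴
On a pressure surface, geostrophic balance gives V_g = (g/f)|∂Z/∂n|:
V_g = 9.81 × 1.46×10⁻⁴ / 8.98×10⁻⁵ = 16.0 m/s
Converting: 16.0 m/s × 1.944 = 31.0 knots

31.0 knots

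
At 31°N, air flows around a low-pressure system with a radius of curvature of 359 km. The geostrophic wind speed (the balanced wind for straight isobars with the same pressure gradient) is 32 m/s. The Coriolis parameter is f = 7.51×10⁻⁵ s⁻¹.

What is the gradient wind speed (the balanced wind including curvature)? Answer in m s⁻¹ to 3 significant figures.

18.8 m s⁻¹

Around a low, centrifugal force acts outward with Coriolis, so pressure-gradient force balances both:
(1/ρ)|∂P/∂n| = fV + V²/R  →  V² + fR·V − fR·V_g = 0
With fR = 7.51×10⁻⁵ × 359×10³ m = 27.0 m/s:
V = [−fR + √((fR)² + 4 fR V_g)]/2 = [−27.0 + √(27.0² + 4×27.0×32)]/2 = 18.8 m/s
Subgeostrophic (V < V_g = 32 m/s), as expected around a low.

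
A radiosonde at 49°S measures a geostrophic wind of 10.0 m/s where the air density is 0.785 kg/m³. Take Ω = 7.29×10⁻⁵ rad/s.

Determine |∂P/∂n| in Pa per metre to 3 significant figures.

8.64×10⁻⁴ Pa/m

Coriolis parameter at 49°S:
f = 2Ω sin φ = 2 × 7.29×10⁻⁵ × sin 49° = 1.10×10⁻⁴ s⁻¹
Geostrophic balance rearranged: |∂P/∂n| = f ρ V_g
|∂P/∂n| = 1.10×10⁻⁴ × 0.785 × 10.0 = 8.64×10⁻⁴ Pa/m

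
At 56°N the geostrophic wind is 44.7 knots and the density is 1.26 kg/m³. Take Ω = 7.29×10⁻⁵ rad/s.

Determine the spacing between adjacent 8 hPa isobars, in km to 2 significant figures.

230 km

Coriolis parameter at 56°N:
f = 2Ω sin φ = 2 × 7.29×10⁻⁵ × sin 56° = 1.21×10⁻⁴ s⁻¹
Wind speed in SI: 44.7 knots = 23.0 m/s
Geostrophic balance rearranged: |∂P/∂n| = f ρ V_g
|∂P/∂n| = 1.21×10⁻⁴ × 1.26 × 23.0 = 3.50×10⁻³ Pa/m
Isobar spacing: Δn = ΔP/|∂P/∂n| = 800 Pa / 3.50×10⁻³ Pa/m = 228424 m ≈ 230 km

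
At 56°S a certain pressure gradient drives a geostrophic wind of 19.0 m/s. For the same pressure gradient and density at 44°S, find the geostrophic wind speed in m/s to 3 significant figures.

With the same pressure gradient and density, V_g ∝ 1/f ∝ 1/sin φ.
V₂ = V₁ · sin φ₁ / sin φ₂ = 19.0 × sin 56° / sin 44°
V₂ = 19.0 × 0.8290/0.6947 = 22.7 m/s

22.7 m/s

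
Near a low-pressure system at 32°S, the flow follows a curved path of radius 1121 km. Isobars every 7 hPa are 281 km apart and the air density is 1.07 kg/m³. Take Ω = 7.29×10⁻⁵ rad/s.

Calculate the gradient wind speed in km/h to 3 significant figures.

Coriolis parameter at 32°S:
f = 2Ω sin φ = 2 × 7.29×10⁻⁵ × sin 32° = 7.73×10⁻⁵ s⁻¹
Pressure gradient: |∂P/∂n| = 700 Pa / 281000 m = 2.49×10⁻³ Pa/m
Geostrophic speed: V_g = |∂P/∂n|/(fρ) = 2.49×10⁻³/(7.73×10⁻⁵ × 1.07) = 30.1 m/s
Around a low, centrifugal force acts outward with Coriolis, so pressure-gradient force balances both:
(1/ρ)|∂P/∂n| = fV + V²/R  →  V² + fR·V − fR·V_g = 0
With fR = 7.73×10⁻⁵ × 1121×10³ m = 86.6 m/s:
V = [−fR + √((fR)² + 4 fR V_g)]/2 = [−86.6 + √(86.6² + 4×86.6×30.1)]/2 = 23.7 m/s
Subgeostrophic (V < V_g = 30.1 m/s), as expected around a low.
Converting: 23.7 m/s × 3.6 = 85.2 km/h

85.2 km/h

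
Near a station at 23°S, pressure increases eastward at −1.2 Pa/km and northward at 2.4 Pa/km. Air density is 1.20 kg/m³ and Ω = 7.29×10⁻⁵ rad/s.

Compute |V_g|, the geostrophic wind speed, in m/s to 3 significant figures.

39.3 m/s

Coriolis parameter at 23°S:
f = 2Ω sin φ = 2 × 7.29×10⁻⁵ × sin 23° = 5.70×10⁻⁵ s⁻¹
In the Southern Hemisphere f is negative: f = −5.70×10⁻⁵ s⁻¹.
Component geostrophic relations (x east, y north):
u_g = −(1/(fρ)) ∂P/∂y,  v_g = (1/(fρ)) ∂P/∂x
u_g = −(2.4×10⁻³)/(−5.70×10⁻⁵ × 1.20) = 35.1 m/s;  v_g = (−1.2×10⁻³)/(−5.70×10⁻⁵ × 1.20) = 17.6 m/s
|V_g| = √(u_g² + v_g²) = 39.3 m/s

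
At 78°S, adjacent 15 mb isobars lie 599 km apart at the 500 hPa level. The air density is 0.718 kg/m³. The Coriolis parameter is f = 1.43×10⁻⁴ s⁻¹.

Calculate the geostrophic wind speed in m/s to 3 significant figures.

Pressure gradient: |∂P/∂n| = 1500 Pa / 599000 m = 2.50×10⁻³ Pa/m
Geostrophic balance (pressure-gradient force = Coriolis force):
V_g = (1/(fρ)) |∂P/∂n| = 2.50×10⁻³ / (1.43×10⁻⁴ × 0.718) = 24.4 m/s

24.4 m/s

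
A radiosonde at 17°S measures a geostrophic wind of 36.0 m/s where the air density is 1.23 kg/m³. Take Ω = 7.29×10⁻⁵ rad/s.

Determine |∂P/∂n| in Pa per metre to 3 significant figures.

1.89×10⁻³ Pa/m

Coriolis parameter at 17°S:
f = 2Ω sin φ = 2 × 7.29×10⁻⁵ × sin 17° = 4.26×10⁻⁵ s⁻¹
Geostrophic balance rearranged: |∂P/∂n| = f ρ V_g
|∂P/∂n| = 4.26×10⁻⁵ × 1.23 × 36.0 = 1.89×10⁻³ Pa/m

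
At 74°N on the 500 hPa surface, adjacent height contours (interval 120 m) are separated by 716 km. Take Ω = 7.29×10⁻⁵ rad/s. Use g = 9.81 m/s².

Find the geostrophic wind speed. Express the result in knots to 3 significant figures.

Coriolis parameter at 74°N:
f = 2Ω sin φ = 2 × 7.29×10⁻⁵ × sin 74° = 1.40×10⁻⁴ s⁻¹
Height gradient: |∂Z/∂n| = 120 m / 716000 m = 1.68×10⁻⁴
On a pressure surface, geostrophic balance gives V_g = (g/f)|∂Z/∂n|:
V_g = 9.81 × 1.68×10⁻⁴ / 1.40×10⁻⁴ = 11.7 m/s
Converting: 11.7 m/s × 1.944 = 22.8 knots

22.8 knots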